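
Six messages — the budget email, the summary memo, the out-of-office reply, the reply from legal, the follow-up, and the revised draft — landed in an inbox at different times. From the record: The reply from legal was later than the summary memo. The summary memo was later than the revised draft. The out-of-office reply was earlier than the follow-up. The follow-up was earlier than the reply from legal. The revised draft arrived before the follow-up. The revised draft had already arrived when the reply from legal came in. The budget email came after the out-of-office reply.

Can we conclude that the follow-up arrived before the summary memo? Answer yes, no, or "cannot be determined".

No chain of stated constraints runs from the follow-up to the summary memo, and none runs from the summary memo to the follow-up either.
So the relative order of the follow-up and the summary memo is not fixed by the given facts.

cannot be determined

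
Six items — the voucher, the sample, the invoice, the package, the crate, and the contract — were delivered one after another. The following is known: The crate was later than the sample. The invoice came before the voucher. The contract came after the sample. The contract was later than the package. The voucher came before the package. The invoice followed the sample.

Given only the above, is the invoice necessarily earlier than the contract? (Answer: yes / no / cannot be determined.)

Chain the constraints: the invoice → the voucher → the package → the contract. Each link is directly stated, so the invoice comes before the contract.

yes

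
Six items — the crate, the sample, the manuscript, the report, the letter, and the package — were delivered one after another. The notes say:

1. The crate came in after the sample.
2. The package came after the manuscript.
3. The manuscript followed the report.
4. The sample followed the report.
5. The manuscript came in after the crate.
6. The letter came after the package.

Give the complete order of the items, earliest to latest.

the report, the sample, the crate, the manuscript, the package, the letter

The constraints fix every adjacent pair, so only one ordering works:
the report → the sample → the crate → the manuscript → the package → the letter.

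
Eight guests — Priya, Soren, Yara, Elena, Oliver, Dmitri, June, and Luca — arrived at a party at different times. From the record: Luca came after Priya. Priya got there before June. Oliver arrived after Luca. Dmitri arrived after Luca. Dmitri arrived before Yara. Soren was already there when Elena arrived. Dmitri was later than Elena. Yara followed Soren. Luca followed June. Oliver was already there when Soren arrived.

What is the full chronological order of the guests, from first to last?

Priya, June, Luca, Oliver, Soren, Elena, Dmitri, Yara

The constraints fix every adjacent pair, so only one ordering works:
Priya → June → Luca → Oliver → Soren → Elena → Dmitri → Yara.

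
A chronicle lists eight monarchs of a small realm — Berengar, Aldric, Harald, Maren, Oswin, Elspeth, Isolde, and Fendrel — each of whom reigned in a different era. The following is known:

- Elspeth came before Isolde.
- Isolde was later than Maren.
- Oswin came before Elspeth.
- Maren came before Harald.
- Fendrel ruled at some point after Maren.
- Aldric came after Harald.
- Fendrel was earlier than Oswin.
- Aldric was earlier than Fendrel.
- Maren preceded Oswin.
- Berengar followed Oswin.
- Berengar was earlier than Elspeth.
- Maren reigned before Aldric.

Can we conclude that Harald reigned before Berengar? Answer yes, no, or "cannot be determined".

yes

Chain the constraints: Harald → Aldric → Fendrel → Oswin → Berengar. Each link is directly stated, so Harald comes before Berengar.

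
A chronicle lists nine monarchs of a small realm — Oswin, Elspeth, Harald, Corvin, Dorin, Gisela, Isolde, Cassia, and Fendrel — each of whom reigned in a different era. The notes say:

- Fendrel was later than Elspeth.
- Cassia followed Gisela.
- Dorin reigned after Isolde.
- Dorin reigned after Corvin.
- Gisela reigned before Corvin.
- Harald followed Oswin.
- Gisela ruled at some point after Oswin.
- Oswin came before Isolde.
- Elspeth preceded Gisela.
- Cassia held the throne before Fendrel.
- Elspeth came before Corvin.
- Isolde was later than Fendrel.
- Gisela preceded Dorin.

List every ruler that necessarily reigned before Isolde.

Cassia, Elspeth, Fendrel, Gisela, Oswin

Directly stated before Isolde: Fendrel and Oswin.
Cassia reaches Isolde via Cassia → Fendrel → Isolde.
Elspeth reaches Isolde via Elspeth → Fendrel → Isolde.
Gisela reaches Isolde via Gisela → Cassia → Fendrel → Isolde.
No chain forces Dorin (or any of the others) ahead of Isolde.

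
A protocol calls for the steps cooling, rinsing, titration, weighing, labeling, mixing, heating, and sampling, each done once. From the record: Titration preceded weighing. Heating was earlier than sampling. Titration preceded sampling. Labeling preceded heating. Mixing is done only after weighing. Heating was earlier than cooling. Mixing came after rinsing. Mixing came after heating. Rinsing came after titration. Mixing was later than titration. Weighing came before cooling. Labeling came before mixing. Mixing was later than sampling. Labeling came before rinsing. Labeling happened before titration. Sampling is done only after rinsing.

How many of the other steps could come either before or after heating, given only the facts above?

Forced before heating: labeling; forced after heating: cooling, mixing, and sampling.
That leaves rinsing, titration, and weighing with no forced order relative to heating — 3.

3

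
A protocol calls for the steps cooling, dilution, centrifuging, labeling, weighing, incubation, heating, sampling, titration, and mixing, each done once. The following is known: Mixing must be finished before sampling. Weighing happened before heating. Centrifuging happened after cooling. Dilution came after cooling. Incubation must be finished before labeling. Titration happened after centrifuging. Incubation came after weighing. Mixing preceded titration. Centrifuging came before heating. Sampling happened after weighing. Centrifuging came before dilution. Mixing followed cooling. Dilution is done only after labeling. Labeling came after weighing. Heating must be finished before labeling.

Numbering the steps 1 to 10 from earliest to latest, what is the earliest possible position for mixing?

Cooling must come before mixing — 1 forced predecessor.
Nothing else is forced ahead of mixing, so its earliest slot is position 1 + 1 = 2.

2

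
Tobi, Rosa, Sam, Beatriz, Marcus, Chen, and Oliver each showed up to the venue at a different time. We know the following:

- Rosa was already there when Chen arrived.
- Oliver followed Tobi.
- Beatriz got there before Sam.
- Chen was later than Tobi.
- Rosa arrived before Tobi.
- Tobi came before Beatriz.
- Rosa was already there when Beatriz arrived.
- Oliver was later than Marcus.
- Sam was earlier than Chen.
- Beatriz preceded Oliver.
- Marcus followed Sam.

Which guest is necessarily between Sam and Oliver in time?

Tracing the constraints gives Sam → Marcus → Oliver, so Marcus sits after Sam and before Oliver.
No other guest is forced both after Sam and before Oliver.

Marcus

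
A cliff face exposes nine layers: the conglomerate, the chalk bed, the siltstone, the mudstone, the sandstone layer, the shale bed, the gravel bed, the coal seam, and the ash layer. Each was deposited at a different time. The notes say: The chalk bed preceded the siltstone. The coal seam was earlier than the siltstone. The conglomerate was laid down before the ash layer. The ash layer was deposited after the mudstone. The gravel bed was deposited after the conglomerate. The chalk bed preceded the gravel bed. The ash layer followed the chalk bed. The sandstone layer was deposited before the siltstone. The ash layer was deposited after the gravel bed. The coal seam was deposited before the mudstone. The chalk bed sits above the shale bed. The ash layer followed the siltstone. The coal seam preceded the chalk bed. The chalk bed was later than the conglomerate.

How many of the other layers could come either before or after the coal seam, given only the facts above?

Forced after the coal seam: the ash layer, the chalk bed, the gravel bed, the mudstone, and the siltstone.
That leaves the conglomerate, the sandstone layer, and the shale bed with no forced order relative to the coal seam — 3.

3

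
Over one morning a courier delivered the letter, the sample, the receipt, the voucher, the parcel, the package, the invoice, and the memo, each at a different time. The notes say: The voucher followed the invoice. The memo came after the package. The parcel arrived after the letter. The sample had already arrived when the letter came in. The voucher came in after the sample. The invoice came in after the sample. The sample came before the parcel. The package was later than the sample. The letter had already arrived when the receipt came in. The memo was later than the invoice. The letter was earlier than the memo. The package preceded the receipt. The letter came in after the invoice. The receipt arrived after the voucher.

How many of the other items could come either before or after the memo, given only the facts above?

Forced before the memo: the invoice, the letter, the package, and the sample.
That leaves the parcel, the receipt, and the voucher with no forced order relative to the memo — 3.

3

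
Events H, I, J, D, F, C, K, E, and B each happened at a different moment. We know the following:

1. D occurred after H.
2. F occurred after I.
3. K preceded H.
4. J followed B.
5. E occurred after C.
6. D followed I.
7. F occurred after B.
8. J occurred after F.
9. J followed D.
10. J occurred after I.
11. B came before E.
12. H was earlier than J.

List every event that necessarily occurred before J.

Directly stated before J: B, D, F, H, and I.
K reaches J via K → H → J.

B, D, F, H, I, K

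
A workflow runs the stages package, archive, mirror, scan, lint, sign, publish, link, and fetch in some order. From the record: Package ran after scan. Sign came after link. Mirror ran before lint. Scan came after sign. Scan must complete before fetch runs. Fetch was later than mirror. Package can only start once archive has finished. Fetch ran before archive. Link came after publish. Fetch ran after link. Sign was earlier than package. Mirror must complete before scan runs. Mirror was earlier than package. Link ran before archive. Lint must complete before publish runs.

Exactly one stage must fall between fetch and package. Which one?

Tracing the constraints gives fetch → archive → package, so archive sits after fetch and before package.
No other stage is forced both after fetch and before package.

archive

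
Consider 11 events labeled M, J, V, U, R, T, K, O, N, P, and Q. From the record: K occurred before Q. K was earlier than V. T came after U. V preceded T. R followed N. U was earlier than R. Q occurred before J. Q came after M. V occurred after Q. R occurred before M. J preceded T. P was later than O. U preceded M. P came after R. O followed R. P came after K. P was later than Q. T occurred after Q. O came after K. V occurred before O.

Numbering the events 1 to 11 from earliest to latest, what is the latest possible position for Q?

Q must come before J, O, P, T, and V — 5 events forced after it.
Everything else can be placed before Q in some valid order, so Q can sit as late as position 11 − 5 = 6.

6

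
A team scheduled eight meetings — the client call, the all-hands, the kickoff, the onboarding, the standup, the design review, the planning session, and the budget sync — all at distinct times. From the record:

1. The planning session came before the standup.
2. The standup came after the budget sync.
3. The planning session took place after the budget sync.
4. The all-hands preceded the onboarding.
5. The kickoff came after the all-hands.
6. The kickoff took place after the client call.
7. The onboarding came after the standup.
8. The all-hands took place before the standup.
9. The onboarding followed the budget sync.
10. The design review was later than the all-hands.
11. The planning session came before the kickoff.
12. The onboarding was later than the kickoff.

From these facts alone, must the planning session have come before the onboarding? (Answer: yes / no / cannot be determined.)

yes

Chain the constraints: the planning session → the standup → the onboarding. Each link is directly stated, so the planning session comes before the onboarding.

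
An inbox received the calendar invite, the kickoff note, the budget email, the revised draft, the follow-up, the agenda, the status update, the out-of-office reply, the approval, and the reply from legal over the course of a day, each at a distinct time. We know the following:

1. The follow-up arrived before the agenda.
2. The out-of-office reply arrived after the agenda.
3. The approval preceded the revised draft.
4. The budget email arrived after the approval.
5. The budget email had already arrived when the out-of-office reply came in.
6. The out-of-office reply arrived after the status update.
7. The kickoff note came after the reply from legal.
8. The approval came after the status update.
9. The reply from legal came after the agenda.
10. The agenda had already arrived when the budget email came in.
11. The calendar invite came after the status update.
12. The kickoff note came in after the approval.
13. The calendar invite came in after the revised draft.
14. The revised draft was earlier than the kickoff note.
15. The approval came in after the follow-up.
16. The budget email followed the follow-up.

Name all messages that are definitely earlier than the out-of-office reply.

the agenda, the approval, the budget email, the follow-up, the status update

Directly stated before the out-of-office reply: the agenda, the budget email, and the status update.
The approval reaches the out-of-office reply via the approval → the budget email → the out-of-office reply.
The follow-up reaches the out-of-office reply via the follow-up → the budget email → the out-of-office reply.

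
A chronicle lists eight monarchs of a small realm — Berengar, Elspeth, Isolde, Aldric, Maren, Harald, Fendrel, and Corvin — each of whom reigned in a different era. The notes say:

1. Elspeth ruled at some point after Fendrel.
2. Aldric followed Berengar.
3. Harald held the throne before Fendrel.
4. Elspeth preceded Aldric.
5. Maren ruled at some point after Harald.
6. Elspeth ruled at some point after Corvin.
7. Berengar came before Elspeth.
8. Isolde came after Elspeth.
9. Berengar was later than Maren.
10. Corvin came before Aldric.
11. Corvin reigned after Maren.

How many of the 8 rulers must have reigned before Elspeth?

5

Directly stated before Elspeth: Berengar, Corvin, and Fendrel.
Harald reaches Elspeth via Harald → Fendrel → Elspeth.
Maren reaches Elspeth via Maren → Berengar → Elspeth.
No chain forces Isolde (or any of the others) ahead of Elspeth.
That's Berengar, Corvin, Fendrel, Harald, and Maren — 5 in all.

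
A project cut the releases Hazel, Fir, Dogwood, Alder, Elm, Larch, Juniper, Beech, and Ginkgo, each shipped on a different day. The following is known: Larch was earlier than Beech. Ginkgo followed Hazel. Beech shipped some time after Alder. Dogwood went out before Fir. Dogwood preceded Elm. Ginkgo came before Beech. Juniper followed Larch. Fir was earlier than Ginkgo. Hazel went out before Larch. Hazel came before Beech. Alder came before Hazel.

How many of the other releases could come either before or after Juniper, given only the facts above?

Forced before Juniper: Alder, Hazel, and Larch.
That leaves Beech, Dogwood, Elm, Fir, and Ginkgo with no forced order relative to Juniper — 5.

5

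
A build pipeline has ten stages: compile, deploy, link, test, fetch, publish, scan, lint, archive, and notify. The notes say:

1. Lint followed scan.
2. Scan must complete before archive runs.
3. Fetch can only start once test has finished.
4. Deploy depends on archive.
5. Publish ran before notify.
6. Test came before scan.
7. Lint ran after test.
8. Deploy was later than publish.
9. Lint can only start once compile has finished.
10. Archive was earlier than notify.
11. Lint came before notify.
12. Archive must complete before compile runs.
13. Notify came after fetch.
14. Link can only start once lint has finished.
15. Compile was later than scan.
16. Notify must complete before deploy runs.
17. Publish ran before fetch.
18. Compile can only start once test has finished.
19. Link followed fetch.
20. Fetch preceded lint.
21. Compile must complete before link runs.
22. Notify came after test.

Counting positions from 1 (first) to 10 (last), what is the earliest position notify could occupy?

8

Archive, compile, fetch, lint, publish, scan, and test must all come before notify — 7 forced predecessors.
Nothing else is forced ahead of notify, so its earliest slot is position 7 + 1 = 8.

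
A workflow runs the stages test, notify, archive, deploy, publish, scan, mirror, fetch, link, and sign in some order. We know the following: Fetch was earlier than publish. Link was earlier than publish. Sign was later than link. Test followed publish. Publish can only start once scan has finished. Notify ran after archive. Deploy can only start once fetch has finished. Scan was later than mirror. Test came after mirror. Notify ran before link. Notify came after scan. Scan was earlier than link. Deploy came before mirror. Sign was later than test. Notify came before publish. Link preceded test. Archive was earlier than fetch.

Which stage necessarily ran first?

archive

Archive has a chain of constraints placing it before every other stage, so archive must be first.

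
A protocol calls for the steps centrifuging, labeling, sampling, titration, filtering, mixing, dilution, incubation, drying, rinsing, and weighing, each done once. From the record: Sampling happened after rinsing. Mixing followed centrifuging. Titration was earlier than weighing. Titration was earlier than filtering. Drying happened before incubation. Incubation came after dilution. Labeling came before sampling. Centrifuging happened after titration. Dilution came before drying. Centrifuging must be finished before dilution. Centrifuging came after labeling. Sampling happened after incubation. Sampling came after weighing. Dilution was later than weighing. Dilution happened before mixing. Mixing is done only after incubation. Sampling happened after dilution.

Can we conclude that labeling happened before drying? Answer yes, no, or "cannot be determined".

Chain the constraints: labeling → centrifuging → dilution → drying. Each link is directly stated, so labeling comes before drying.

yes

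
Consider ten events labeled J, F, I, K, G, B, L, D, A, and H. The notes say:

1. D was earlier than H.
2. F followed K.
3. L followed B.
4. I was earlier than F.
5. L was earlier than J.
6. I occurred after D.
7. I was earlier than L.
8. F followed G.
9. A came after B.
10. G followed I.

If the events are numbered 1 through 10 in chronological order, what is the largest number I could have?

6

I must come before F, G, J, and L — 4 events forced after it.
Everything else can be placed before I in some valid order, so I can sit as late as position 10 − 4 = 6.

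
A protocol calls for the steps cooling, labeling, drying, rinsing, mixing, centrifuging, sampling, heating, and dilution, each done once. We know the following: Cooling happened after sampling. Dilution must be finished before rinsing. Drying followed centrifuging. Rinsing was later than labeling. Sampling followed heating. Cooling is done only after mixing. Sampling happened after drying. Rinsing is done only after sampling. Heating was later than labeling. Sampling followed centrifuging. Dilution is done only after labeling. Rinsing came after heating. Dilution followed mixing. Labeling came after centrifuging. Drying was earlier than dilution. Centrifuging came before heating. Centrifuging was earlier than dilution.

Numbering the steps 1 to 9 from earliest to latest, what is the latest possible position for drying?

Drying must come before cooling, dilution, rinsing, and sampling — 4 steps forced after it.
Everything else can be placed before drying in some valid order, so drying can sit as late as position 9 − 4 = 5.

5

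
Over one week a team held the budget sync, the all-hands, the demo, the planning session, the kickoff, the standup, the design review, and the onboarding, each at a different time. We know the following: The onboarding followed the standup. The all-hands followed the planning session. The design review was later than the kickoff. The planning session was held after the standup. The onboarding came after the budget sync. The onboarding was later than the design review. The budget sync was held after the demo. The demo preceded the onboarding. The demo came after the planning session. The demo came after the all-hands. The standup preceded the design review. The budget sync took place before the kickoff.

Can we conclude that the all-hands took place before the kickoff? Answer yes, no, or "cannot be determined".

Chain the constraints: the all-hands → the demo → the budget sync → the kickoff. Each link is directly stated, so the all-hands comes before the kickoff.

yes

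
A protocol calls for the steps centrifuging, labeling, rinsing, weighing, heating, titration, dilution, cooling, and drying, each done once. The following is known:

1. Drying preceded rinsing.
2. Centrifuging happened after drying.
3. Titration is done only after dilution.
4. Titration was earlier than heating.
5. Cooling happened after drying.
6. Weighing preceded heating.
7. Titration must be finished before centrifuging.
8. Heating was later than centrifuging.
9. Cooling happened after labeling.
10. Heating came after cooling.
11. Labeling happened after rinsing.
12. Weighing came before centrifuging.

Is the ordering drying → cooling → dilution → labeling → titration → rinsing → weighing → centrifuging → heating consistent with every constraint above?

The constraints require rinsing before labeling, but in the proposed sequence labeling appears ahead of rinsing. That one violation is enough.

no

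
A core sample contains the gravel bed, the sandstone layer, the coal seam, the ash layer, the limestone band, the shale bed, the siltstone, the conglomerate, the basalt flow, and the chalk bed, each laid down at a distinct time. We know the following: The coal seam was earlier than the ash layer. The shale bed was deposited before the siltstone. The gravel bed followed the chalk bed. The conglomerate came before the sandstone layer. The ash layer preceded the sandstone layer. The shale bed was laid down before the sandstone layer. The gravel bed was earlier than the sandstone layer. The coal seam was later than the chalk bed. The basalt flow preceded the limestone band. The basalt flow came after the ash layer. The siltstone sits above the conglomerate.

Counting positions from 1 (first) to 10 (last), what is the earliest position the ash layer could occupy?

3

The chalk bed and the coal seam must both come before the ash layer — 2 forced predecessors.
Nothing else is forced ahead of the ash layer, so its earliest slot is position 2 + 1 = 3.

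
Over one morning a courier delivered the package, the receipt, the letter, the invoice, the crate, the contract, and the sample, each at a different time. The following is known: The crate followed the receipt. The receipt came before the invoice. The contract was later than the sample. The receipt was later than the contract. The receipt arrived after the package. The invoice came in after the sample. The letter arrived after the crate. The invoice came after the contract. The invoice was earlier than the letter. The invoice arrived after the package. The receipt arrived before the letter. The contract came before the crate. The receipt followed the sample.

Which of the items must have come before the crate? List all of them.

Directly stated before the crate: the contract and the receipt.
The package reaches the crate via the package → the receipt → the crate.
The sample reaches the crate via the sample → the contract → the crate.
No chain forces the letter (or any of the others) ahead of the crate.

the contract, the package, the receipt, the sample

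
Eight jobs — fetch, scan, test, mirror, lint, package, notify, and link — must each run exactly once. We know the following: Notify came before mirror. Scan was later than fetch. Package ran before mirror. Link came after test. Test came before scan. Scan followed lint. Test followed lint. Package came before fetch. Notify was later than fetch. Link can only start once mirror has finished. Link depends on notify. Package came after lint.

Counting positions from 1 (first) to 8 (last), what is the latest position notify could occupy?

Notify must come before link and mirror — 2 stages forced after it.
Everything else can be placed before notify in some valid order, so notify can sit as late as position 8 − 2 = 6.

6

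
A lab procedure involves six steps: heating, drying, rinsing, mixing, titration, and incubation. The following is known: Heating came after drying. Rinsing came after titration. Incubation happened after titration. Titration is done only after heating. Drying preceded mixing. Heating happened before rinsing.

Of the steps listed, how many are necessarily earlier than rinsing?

3

Directly stated before rinsing: heating and titration.
Drying reaches rinsing via drying → heating → rinsing.
No chain forces mixing (or any of the others) ahead of rinsing.
That's drying, heating, and titration — 3 in all.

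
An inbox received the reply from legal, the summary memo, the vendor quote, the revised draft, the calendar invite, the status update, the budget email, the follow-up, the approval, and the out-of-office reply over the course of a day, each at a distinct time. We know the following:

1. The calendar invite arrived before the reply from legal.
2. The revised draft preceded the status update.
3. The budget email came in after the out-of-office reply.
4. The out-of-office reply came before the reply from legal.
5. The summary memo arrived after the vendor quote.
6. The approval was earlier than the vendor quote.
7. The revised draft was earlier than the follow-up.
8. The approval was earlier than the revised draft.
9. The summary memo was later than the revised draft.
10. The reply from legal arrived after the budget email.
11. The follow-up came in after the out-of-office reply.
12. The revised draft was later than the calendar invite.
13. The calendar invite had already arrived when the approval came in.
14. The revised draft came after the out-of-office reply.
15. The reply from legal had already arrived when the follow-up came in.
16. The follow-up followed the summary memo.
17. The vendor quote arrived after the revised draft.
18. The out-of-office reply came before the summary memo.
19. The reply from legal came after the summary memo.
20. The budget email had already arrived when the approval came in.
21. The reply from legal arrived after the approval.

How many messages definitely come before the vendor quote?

Directly stated before the vendor quote: the approval and the revised draft.
The budget email reaches the vendor quote via the budget email → the approval → the vendor quote.
The calendar invite reaches the vendor quote via the calendar invite → the approval → the vendor quote.
The out-of-office reply reaches the vendor quote via the out-of-office reply → the revised draft → the vendor quote.
No chain forces the reply from legal (or any of the others) ahead of the vendor quote.
That's the approval, the budget email, the calendar invite, the out-of-office reply, and the revised draft — 5 in all.

5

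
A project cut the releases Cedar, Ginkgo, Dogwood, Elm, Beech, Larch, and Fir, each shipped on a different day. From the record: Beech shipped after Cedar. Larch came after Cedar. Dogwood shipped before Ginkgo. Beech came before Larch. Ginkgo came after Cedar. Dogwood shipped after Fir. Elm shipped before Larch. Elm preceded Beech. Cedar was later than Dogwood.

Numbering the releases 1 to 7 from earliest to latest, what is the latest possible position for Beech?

6

Beech must come before Larch — 1 release forced after it.
Everything else can be placed before Beech in some valid order, so Beech can sit as late as position 7 − 1 = 6.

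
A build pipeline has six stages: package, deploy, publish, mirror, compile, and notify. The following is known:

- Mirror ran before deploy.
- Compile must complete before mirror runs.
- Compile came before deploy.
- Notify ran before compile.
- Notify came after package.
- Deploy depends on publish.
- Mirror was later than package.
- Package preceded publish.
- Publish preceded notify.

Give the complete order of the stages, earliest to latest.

package, publish, notify, compile, mirror, deploy

The constraints fix every adjacent pair, so only one ordering works:
package → publish → notify → compile → mirror → deploy.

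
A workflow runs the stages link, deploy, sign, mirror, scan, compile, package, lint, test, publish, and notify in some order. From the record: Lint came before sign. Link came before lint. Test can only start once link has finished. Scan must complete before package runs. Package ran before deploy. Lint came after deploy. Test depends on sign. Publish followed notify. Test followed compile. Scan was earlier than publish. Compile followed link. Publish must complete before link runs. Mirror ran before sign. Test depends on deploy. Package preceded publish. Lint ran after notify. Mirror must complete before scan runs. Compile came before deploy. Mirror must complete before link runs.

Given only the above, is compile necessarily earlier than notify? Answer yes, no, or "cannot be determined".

Tracing the constraints gives notify → publish → link → compile, so notify must come before compile.
That means compile cannot be before notify.

no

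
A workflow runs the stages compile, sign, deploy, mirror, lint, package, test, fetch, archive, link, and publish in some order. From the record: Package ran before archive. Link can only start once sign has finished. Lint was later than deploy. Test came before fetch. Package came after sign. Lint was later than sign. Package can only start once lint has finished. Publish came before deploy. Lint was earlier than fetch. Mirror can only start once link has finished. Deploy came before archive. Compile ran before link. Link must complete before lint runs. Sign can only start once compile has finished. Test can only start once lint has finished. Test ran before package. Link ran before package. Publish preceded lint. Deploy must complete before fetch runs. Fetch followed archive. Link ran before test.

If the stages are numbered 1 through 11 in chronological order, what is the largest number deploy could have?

6

Deploy must come before archive, fetch, lint, package, and test — 5 stages forced after it.
Everything else can be placed before deploy in some valid order, so deploy can sit as late as position 11 − 5 = 6.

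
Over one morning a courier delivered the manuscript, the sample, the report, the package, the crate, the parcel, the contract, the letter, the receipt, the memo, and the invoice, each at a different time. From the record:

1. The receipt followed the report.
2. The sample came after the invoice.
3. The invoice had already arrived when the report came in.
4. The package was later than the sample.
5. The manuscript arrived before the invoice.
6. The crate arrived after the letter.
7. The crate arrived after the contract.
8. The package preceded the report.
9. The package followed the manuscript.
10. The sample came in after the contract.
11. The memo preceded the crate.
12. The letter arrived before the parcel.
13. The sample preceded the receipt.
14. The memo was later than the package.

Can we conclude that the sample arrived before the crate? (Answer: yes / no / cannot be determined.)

yes

Chain the constraints: the sample → the package → the memo → the crate. Each link is directly stated, so the sample comes before the crate.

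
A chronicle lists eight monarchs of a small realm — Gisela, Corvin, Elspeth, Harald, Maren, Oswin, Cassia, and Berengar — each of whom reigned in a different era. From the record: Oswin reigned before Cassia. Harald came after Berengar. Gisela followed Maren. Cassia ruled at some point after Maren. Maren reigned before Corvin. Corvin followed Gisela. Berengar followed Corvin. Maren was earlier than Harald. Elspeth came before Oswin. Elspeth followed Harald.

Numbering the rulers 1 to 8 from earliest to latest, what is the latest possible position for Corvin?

Corvin must come before Berengar, Cassia, Elspeth, Harald, and Oswin — 5 rulers forced after them.
Everything else can be placed before Corvin in some valid order, so Corvin can sit as late as position 8 − 5 = 3.

3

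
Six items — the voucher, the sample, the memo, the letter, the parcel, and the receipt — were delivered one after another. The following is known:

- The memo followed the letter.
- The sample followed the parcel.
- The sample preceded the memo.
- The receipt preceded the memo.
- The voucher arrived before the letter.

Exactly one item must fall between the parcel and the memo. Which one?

the sample

Tracing the constraints gives the parcel → the sample → the memo, so the sample sits after the parcel and before the memo.
No other item is forced both after the parcel and before the memo.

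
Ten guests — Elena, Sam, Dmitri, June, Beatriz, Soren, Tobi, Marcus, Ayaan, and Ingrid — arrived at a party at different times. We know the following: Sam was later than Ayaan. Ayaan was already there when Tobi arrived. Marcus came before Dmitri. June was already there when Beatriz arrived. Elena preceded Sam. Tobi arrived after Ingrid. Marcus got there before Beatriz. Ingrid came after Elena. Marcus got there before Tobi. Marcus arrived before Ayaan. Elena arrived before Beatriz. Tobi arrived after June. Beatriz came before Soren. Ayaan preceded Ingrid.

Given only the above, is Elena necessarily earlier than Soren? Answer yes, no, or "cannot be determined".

yes

Chain the constraints: Elena → Beatriz → Soren. Each link is directly stated, so Elena comes before Soren.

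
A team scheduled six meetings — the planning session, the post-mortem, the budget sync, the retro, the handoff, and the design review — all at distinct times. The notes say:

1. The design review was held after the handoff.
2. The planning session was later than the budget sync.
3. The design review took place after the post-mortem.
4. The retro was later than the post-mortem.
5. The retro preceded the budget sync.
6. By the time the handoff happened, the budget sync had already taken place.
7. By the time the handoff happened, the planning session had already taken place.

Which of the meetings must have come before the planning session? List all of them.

the budget sync, the post-mortem, the retro

Directly stated before the planning session: the budget sync.
The post-mortem reaches the planning session via the post-mortem → the retro → the budget sync → the planning session.
The retro reaches the planning session via the retro → the budget sync → the planning session.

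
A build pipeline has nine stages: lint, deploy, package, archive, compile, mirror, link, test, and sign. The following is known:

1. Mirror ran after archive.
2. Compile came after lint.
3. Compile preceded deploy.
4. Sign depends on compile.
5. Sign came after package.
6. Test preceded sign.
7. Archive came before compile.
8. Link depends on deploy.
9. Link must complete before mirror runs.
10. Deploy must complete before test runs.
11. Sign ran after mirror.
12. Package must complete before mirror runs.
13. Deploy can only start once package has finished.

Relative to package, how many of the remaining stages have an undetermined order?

Forced after package: deploy, link, mirror, sign, and test.
That leaves archive, compile, and lint with no forced order relative to package — 3.

3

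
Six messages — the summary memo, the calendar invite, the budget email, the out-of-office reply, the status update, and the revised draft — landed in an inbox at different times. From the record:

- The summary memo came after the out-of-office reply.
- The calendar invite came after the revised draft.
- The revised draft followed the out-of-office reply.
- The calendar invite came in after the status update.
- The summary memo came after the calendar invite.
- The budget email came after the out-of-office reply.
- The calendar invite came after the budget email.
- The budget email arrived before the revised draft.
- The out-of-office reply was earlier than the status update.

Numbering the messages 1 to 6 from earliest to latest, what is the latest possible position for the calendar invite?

5

The calendar invite must come before the summary memo — 1 message forced after it.
Everything else can be placed before the calendar invite in some valid order, so the calendar invite can sit as late as position 6 − 1 = 5.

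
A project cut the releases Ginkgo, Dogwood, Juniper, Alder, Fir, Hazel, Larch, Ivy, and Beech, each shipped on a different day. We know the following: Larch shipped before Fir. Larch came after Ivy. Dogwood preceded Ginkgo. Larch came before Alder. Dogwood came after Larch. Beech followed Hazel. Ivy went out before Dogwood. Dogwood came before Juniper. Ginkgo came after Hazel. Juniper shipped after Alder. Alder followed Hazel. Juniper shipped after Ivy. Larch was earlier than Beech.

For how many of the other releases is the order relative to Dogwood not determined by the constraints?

4

Forced before Dogwood: Ivy and Larch; forced after Dogwood: Ginkgo and Juniper.
That leaves Alder, Beech, Fir, and Hazel with no forced order relative to Dogwood — 4.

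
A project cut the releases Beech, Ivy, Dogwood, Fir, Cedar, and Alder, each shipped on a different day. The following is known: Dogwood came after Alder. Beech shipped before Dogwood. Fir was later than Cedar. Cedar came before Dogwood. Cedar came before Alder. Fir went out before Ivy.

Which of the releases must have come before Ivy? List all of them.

Directly stated before Ivy: Fir.
Cedar reaches Ivy via Cedar → Fir → Ivy.
No chain forces Alder (or any of the others) ahead of Ivy.

Cedar, Fir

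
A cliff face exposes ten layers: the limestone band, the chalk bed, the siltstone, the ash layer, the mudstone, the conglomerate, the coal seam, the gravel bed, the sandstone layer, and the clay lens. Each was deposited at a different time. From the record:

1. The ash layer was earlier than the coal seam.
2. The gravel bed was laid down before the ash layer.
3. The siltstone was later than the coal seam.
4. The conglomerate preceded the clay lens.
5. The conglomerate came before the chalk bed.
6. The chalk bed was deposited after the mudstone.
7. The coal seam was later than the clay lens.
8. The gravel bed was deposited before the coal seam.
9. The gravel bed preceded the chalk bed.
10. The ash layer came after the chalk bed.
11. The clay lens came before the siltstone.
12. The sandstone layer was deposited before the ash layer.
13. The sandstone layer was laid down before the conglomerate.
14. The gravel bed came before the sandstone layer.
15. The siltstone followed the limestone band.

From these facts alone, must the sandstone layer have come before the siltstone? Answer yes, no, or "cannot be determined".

yes

Chain the constraints: the sandstone layer → the ash layer → the coal seam → the siltstone. Each link is directly stated, so the sandstone layer comes before the siltstone.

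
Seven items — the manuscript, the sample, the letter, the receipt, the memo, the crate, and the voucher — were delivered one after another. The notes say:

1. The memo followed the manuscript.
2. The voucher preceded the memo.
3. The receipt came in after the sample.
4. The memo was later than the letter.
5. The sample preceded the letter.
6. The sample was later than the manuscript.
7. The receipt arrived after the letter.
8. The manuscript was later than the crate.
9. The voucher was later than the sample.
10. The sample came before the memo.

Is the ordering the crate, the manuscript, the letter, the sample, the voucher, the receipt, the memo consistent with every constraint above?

The constraints require the sample before the letter, but in the proposed sequence the letter appears ahead of the sample. That one violation is enough.

no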